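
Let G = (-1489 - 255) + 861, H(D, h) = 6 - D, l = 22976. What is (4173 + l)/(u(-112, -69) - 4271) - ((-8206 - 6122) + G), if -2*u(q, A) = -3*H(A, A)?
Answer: 126455589/8317 ≈ 15204.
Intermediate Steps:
G = -883 (G = -1744 + 861 = -883)
u(q, A) = 9 - 3*A/2 (u(q, A) = -(-3)*(6 - A)/2 = -(-18 + 3*A)/2 = 9 - 3*A/2)
(4173 + l)/(u(-112, -69) - 4271) - ((-8206 - 6122) + G) = (4173 + 22976)/((9 - 3/2*(-69)) - 4271) - ((-8206 - 6122) - 883) = 27149/((9 + 207/2) - 4271) - (-14328 - 883) = 27149/(225/2 - 4271) - 1*(-15211) = 27149/(-8317/2) + 15211 = 27149*(-2/8317) + 15211 = -54298/8317 + 15211 = 126455589/8317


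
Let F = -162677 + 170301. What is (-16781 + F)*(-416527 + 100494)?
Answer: 2893914181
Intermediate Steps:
F = 7624
(-16781 + F)*(-416527 + 100494) = (-16781 + 7624)*(-416527 + 100494) = -9157*(-316033) = 2893914181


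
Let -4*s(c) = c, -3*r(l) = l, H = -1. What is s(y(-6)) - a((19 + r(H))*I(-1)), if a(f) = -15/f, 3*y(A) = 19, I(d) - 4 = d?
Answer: -461/348 ≈ -1.3247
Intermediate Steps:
r(l) = -l/3
I(d) = 4 + d
y(A) = 19/3 (y(A) = (1/3)*19 = 19/3)
s(c) = -c/4
s(y(-6)) - a((19 + r(H))*I(-1)) = -1/4*19/3 - (-15)/((19 - 1/3*(-1))*(4 - 1)) = -19/12 - (-15)/((19 + 1/3)*3) = -19/12 - (-15)/((58/3)*3) = -19/12 - (-15)/58 = -19/12 - 1*(-15/58) = -19/12 + 15/58 = -461/348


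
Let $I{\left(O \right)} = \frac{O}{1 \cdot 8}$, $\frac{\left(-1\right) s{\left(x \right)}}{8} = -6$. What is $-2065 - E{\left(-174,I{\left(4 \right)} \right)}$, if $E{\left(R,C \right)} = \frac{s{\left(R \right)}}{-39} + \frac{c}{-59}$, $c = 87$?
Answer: $- \frac{1581780}{767} \approx -2062.3$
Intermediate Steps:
$s{\left(x \right)} = 48$ ($s{\left(x \right)} = \left(-8\right) \left(-6\right) = 48$)
$I{\left(O \right)} = \frac{O}{8}$
$E{\left(R,C \right)} = - \frac{2075}{767}$ ($E{\left(R,C \right)} = \frac{48}{-39} + \frac{87}{-59} = 48 \left(- \frac{1}{39}\right) + 87 \left(- \frac{1}{59}\right) = - \frac{16}{13} - \frac{87}{59} = - \frac{2075}{767}$)
$-2065 - E{\left(-174,I{\left(4 \right)} \right)} = -2065 - - \frac{2075}{767} = -2065 + \frac{2075}{767} = - \frac{1581780}{767}$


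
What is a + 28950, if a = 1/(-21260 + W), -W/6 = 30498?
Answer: 5912979599/204248 ≈ 28950.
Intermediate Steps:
W = -182988 (W = -6*30498 = -182988)
a = -1/204248 (a = 1/(-21260 - 182988) = 1/(-204248) = -1/204248 ≈ -4.8960e-6)
a + 28950 = -1/204248 + 28950 = 5912979599/204248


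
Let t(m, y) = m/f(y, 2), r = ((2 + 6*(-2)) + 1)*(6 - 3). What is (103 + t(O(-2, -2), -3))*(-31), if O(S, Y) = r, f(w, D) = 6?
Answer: -6107/2 ≈ -3053.5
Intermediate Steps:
r = -27 (r = ((2 - 12) + 1)*3 = (-10 + 1)*3 = -9*3 = -27)
O(S, Y) = -27
t(m, y) = m/6
(103 + t(O(-2, -2), -3))*(-31) = (103 + (⅙)*(-27))*(-31) = (103 - 9/2)*(-31) = (197/2)*(-31) = -6107/2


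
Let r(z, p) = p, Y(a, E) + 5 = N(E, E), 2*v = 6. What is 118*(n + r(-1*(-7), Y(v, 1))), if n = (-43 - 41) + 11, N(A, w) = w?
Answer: -9086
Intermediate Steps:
v = 3 (v = (½)*6 = 3)
Y(a, E) = -5 + E
n = -73 (n = -84 + 11 = -73)
118*(n + r(-1*(-7), Y(v, 1))) = 118*(-73 + (-5 + 1)) = 118*(-73 - 4) = 118*(-77) = -9086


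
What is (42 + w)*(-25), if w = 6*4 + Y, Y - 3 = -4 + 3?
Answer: -1700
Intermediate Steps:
Y = 2 (Y = 3 + (-4 + 3) = 3 - 1 = 2)
w = 26 (w = 6*4 + 2 = 24 + 2 = 26)
(42 + w)*(-25) = (42 + 26)*(-25) = 68*(-25) = -1700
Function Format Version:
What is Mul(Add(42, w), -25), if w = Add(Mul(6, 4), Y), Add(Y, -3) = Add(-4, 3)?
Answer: -1700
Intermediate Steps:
Y = 2 (Y = Add(3, Add(-4, 3)) = Add(3, -1) = 2)
w = 26 (w = Add(Mul(6, 4), 2) = Add(24, 2) = 26)
Mul(Add(42, w), -25) = Mul(Add(42, 26), -25) = Mul(68, -25) = -1700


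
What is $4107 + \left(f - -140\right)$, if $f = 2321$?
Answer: $6568$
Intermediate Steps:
$4107 + \left(f - -140\right) = 4107 + \left(2321 - -140\right) = 4107 + \left(2321 + 140\right) = 4107 + 2461 = 6568$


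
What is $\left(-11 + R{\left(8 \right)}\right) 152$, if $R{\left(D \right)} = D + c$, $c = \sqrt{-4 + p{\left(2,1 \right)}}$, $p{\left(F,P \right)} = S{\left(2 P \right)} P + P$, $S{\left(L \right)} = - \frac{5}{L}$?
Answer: $-456 + 76 i \sqrt{22} \approx -456.0 + 356.47 i$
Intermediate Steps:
$p{\left(F,P \right)} = - \frac{5}{2} + P$ ($p{\left(F,P \right)} = - \frac{5}{2 P} P + P = - \frac{5}{2} + P$)
$c = \frac{i \sqrt{22}}{2}$ ($c = \sqrt{-4 + \left(- \frac{5}{2} + 1\right)} = \sqrt{-4 - \frac{3}{2}} = \sqrt{- \frac{11}{2}} = \frac{i \sqrt{22}}{2} \approx 2.3452 i$)
$R{\left(D \right)} = D + \frac{i \sqrt{22}}{2}$
$\left(-11 + R{\left(8 \right)}\right) 152 = \left(-11 + \left(8 + \frac{i \sqrt{22}}{2}\right)\right) 152 = \left(-3 + \frac{i \sqrt{22}}{2}\right) 152 = -456 + 76 i \sqrt{22}$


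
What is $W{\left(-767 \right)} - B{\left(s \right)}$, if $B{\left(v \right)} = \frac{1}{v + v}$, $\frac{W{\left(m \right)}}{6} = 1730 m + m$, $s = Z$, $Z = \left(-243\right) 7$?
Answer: $- \frac{27100542923}{3402} \approx -7.9661 \cdot 10^{6}$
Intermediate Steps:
$Z = -1701$
$s = -1701$
$W{\left(m \right)} = 10386 m$ ($W{\left(m \right)} = 6 \left(1730 m + m\right) = 6 \cdot 1731 m = 10386 m$)
$B{\left(v \right)} = \frac{1}{2 v}$
$W{\left(-767 \right)} - B{\left(s \right)} = 10386 \left(-767\right) - \frac{1}{2 \left(-1701\right)} = -7966062 - \frac{1}{2} \left(- \frac{1}{1701}\right) = -7966062 - - \frac{1}{3402} = -7966062 + \frac{1}{3402} = - \frac{27100542923}{3402}$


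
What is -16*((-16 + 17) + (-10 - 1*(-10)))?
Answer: -16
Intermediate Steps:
-16*((-16 + 17) + (-10 - 1*(-10))) = -16*(1 + (-10 + 10)) = -16*(1 + 0) = -16*1 = -16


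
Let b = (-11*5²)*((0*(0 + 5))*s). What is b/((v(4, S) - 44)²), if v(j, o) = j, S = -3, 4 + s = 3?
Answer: 0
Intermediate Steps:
s = -1 (s = -4 + 3 = -1)
b = 0 (b = (-11*5²)*((0*(0 + 5))*(-1)) = (-11*25)*((0*5)*(-1)) = -0*(-1) = -275*0 = 0)
b/((v(4, S) - 44)²) = 0/((4 - 44)²) = 0/((-40)²) = 0/1600 = 0*(1/1600) = 0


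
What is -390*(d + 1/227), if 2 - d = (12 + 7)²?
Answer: 31781880/227 ≈ 1.4001e+5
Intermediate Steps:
d = -359 (d = 2 - (12 + 7)² = 2 - 1*19² = 2 - 1*361 = 2 - 361 = -359)
-390*(d + 1/227) = -390*(-359 + 1/227) = -390*(-81492/227) = 31781880/227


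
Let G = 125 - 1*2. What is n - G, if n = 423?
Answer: 300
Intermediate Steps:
G = 123 (G = 125 - 2 = 123)
n - G = 423 - 1*123 = 423 - 123 = 300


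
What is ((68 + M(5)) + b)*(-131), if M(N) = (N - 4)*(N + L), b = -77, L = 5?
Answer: -131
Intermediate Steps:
M(N) = (-4 + N)*(5 + N) (M(N) = (N - 4)*(N + 5) = (-4 + N)*(5 + N))
((68 + M(5)) + b)*(-131) = ((68 + (-20 + 5 + 5²)) - 77)*(-131) = ((68 + (-20 + 5 + 25)) - 77)*(-131) = ((68 + 10) - 77)*(-131) = (78 - 77)*(-131) = 1*(-131) = -131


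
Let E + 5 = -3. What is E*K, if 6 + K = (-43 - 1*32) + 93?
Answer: -96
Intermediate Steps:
K = 12 (K = -6 + ((-43 - 1*32) + 93) = -6 + ((-43 - 32) + 93) = -6 + (-75 + 93) = -6 + 18 = 12)
E = -8 (E = -5 - 3 = -8)
E*K = -8*12 = -96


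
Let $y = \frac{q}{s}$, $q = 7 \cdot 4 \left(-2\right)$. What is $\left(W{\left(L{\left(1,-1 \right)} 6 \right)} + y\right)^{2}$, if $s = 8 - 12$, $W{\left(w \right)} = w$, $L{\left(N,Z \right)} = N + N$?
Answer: $676$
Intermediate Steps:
$L{\left(N,Z \right)} = 2 N$
$q = -56$ ($q = 28 \left(-2\right) = -56$)
$s = -4$ ($s = 8 - 12 = -4$)
$y = 14$ ($y = - \frac{56}{-4} = \left(-56\right) \left(- \frac{1}{4}\right) = 14$)
$\left(W{\left(L{\left(1,-1 \right)} 6 \right)} + y\right)^{2} = \left(2 \cdot 1 \cdot 6 + 14\right)^{2} = \left(2 \cdot 6 + 14\right)^{2} = \left(12 + 14\right)^{2} = 26^{2} = 676$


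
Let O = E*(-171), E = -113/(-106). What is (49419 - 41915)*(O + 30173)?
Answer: 11927664280/53 ≈ 2.2505e+8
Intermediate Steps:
E = 113/106 (E = -113*(-1/106) = 113/106 ≈ 1.0660)
O = -19323/106 (O = (113/106)*(-171) = -19323/106 ≈ -182.29)
(49419 - 41915)*(O + 30173) = (49419 - 41915)*(-19323/106 + 30173) = 7504*(3179015/106) = 11927664280/53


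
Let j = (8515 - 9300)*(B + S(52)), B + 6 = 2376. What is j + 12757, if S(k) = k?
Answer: -1888513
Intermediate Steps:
B = 2370 (B = -6 + 2376 = 2370)
j = -1901270 (j = (8515 - 9300)*(2370 + 52) = -785*2422 = -1901270)
j + 12757 = -1901270 + 12757 = -1888513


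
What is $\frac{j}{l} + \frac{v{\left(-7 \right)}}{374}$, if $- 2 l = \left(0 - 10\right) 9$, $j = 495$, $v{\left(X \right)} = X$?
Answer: $\frac{4107}{374} \approx 10.981$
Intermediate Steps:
$l = 45$ ($l = - \frac{\left(0 - 10\right) 9}{2} = - \frac{\left(-10\right) 9}{2} = \left(- \frac{1}{2}\right) \left(-90\right) = 45$)
$\frac{j}{l} + \frac{v{\left(-7 \right)}}{374} = \frac{495}{45} - \frac{7}{374} = 495 \cdot \frac{1}{45} - \frac{7}{374} = 11 - \frac{7}{374} = \frac{4107}{374}$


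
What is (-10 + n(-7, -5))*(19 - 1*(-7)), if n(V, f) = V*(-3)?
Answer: 286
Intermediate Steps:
n(V, f) = -3*V
(-10 + n(-7, -5))*(19 - 1*(-7)) = (-10 - 3*(-7))*(19 - 1*(-7)) = (-10 + 21)*(19 + 7) = 11*26 = 286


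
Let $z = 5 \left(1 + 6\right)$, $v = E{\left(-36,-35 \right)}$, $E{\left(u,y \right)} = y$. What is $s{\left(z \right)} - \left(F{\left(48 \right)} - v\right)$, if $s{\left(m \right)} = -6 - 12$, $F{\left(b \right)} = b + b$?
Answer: $-149$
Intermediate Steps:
$v = -35$
$z = 35$ ($z = 5 \cdot 7 = 35$)
$F{\left(b \right)} = 2 b$
$s{\left(m \right)} = -18$ ($s{\left(m \right)} = -6 - 12 = -18$)
$s{\left(z \right)} - \left(F{\left(48 \right)} - v\right) = -18 - \left(2 \cdot 48 - -35\right) = -18 - \left(96 + 35\right) = -18 - 131 = -149$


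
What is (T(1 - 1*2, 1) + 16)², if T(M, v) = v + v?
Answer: 324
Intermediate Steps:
T(M, v) = 2*v
(T(1 - 1*2, 1) + 16)² = (2*1 + 16)² = (2 + 16)² = 18² = 324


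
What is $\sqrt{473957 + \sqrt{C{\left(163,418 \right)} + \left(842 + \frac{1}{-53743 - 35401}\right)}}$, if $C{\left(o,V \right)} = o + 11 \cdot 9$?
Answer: $\frac{\sqrt{235398230674772 + 55715 \sqrt{87731045314}}}{22286} \approx 688.47$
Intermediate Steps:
$C{\left(o,V \right)} = 99 + o$ ($C{\left(o,V \right)} = o + 99 = 99 + o$)
$\sqrt{473957 + \sqrt{C{\left(163,418 \right)} + \left(842 + \frac{1}{-53743 - 35401}\right)}} = \sqrt{473957 + \sqrt{\left(99 + 163\right) + \left(842 + \frac{1}{-53743 - 35401}\right)}} = \sqrt{473957 + \sqrt{262 + \left(842 + \frac{1}{-89144}\right)}} = \sqrt{473957 + \sqrt{262 + \left(842 - \frac{1}{89144}\right)}} = \sqrt{473957 + \sqrt{262 + \frac{75059247}{89144}}} = \sqrt{473957 + \sqrt{\frac{98414975}{89144}}} = \sqrt{473957 + \frac{5 \sqrt{87731045314}}{44572}}$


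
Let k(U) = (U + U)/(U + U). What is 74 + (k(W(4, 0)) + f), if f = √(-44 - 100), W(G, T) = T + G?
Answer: 75 + 12*I ≈ 75.0 + 12.0*I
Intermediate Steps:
W(G, T) = G + T
k(U) = 1 (k(U) = (2*U)/((2*U)) = (2*U)*(1/(2*U)) = 1)
f = 12*I (f = √(-144) = 12*I ≈ 12.0*I)
74 + (k(W(4, 0)) + f) = 74 + (1 + 12*I) = 75 + 12*I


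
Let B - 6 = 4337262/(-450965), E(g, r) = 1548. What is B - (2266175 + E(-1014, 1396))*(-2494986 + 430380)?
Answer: 2111397616564681698/450965 ≈ 4.6820e+12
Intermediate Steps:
B = -1631472/450965 (B = 6 + 4337262/(-450965) = 6 + 4337262*(-1/450965) = 6 - 4337262/450965 = -1631472/450965 ≈ -3.6177)
B - (2266175 + E(-1014, 1396))*(-2494986 + 430380) = -1631472/450965 - (2266175 + 1548)*(-2494986 + 430380) = -1631472/450965 - 2267723*(-2064606) = -1631472/450965 - 1*(-4681954512138) = -1631472/450965 + 4681954512138 = 2111397616564681698/450965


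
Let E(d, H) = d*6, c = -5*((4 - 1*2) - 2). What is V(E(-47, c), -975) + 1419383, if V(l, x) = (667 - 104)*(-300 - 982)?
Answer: 697617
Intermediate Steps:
c = 0 (c = -5*((4 - 2) - 2) = -5*(2 - 2) = -5*0 = 0)
E(d, H) = 6*d
V(l, x) = -721766 (V(l, x) = 563*(-1282) = -721766)
V(E(-47, c), -975) + 1419383 = -721766 + 1419383 = 697617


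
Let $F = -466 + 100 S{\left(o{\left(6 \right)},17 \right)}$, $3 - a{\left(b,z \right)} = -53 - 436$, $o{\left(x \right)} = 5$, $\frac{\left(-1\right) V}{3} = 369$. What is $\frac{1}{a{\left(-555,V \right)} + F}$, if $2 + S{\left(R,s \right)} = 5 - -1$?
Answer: $\frac{1}{426} \approx 0.0023474$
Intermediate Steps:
$V = -1107$ ($V = \left(-3\right) 369 = -1107$)
$S{\left(R,s \right)} = 4$ ($S{\left(R,s \right)} = -2 + \left(5 - -1\right) = -2 + \left(5 + 1\right) = -2 + 6 = 4$)
$a{\left(b,z \right)} = 492$ ($a{\left(b,z \right)} = 3 - \left(-53 - 436\right) = 3 - -489 = 3 + 489 = 492$)
$F = -66$ ($F = -466 + 100 \cdot 4 = -466 + 400 = -66$)
$\frac{1}{a{\left(-555,V \right)} + F} = \frac{1}{492 - 66} = \frac{1}{426}$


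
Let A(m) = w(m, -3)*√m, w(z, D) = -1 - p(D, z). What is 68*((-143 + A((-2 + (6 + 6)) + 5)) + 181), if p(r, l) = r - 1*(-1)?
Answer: 2584 + 68*√15 ≈ 2847.4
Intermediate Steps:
p(r, l) = 1 + r (p(r, l) = r + 1 = 1 + r)
w(z, D) = -2 - D (w(z, D) = -1 - (1 + D) = -1 + (-1 - D) = -2 - D)
A(m) = √m (A(m) = (-2 - 1*(-3))*√m = (-2 + 3)*√m = 1*√m = √m)
68*((-143 + A((-2 + (6 + 6)) + 5)) + 181) = 68*((-143 + √((-2 + (6 + 6)) + 5)) + 181) = 68*((-143 + √((-2 + 12) + 5)) + 181) = 68*((-143 + √(10 + 5)) + 181) = 68*((-143 + √15) + 181) = 68*(38 + √15) = 2584 + 68*√15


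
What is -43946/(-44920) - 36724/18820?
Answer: -20564459/21134860 ≈ -0.97301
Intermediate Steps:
-43946/(-44920) - 36724/18820 = -43946*(-1/44920) - 36724*1/18820 = 21973/22460 - 9181/4705 = -20564459/21134860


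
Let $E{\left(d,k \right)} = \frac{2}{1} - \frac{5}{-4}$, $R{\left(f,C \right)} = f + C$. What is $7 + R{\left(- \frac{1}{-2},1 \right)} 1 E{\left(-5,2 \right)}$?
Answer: $\frac{95}{8} \approx 11.875$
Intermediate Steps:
$R{\left(f,C \right)} = C + f$
$E{\left(d,k \right)} = \frac{13}{4}$ ($E{\left(d,k \right)} = 2 \cdot 1 - - \frac{5}{4} = 2 + \frac{5}{4} = \frac{13}{4}$)
$7 + R{\left(- \frac{1}{-2},1 \right)} 1 E{\left(-5,2 \right)} = 7 + \left(1 - \frac{1}{-2}\right) 1 \cdot \frac{13}{4} = 7 + \left(1 - - \frac{1}{2}\right) \frac{13}{4} = 7 + \left(1 + \frac{1}{2}\right) \frac{13}{4} = 7 + \frac{3}{2} \cdot \frac{13}{4} = 7 + \frac{39}{8} = \frac{95}{8}$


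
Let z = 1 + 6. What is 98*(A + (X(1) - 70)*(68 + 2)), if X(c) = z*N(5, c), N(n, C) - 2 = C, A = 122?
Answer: -324184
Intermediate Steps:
z = 7
N(n, C) = 2 + C
X(c) = 14 + 7*c (X(c) = 7*(2 + c) = 14 + 7*c)
98*(A + (X(1) - 70)*(68 + 2)) = 98*(122 + ((14 + 7*1) - 70)*(68 + 2)) = 98*(122 + ((14 + 7) - 70)*70) = 98*(122 + (21 - 70)*70) = 98*(122 - 49*70) = 98*(122 - 3430) = 98*(-3308) = -324184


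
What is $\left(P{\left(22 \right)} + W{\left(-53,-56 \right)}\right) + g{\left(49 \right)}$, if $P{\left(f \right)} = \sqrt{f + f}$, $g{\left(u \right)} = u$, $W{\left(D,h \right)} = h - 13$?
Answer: $-20 + 2 \sqrt{11} \approx -13.367$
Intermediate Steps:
$W{\left(D,h \right)} = -13 + h$ ($W{\left(D,h \right)} = h - 13 = -13 + h$)
$P{\left(f \right)} = \sqrt{2} \sqrt{f}$ ($P{\left(f \right)} = \sqrt{2 f} = \sqrt{2} \sqrt{f}$)
$\left(P{\left(22 \right)} + W{\left(-53,-56 \right)}\right) + g{\left(49 \right)} = \left(\sqrt{2} \sqrt{22} - 69\right) + 49 = \left(2 \sqrt{11} - 69\right) + 49 = \left(-69 + 2 \sqrt{11}\right) + 49 = -20 + 2 \sqrt{11}$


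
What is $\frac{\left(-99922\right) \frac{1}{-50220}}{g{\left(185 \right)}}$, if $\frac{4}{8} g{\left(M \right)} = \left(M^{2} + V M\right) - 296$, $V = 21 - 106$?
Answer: $\frac{49961}{914204880} \approx 5.465 \cdot 10^{-5}$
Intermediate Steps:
$V = -85$
$g{\left(M \right)} = -592 - 170 M + 2 M^{2}$ ($g{\left(M \right)} = 2 \left(\left(M^{2} - 85 M\right) - 296\right) = 2 \left(-296 + M^{2} - 85 M\right) = -592 - 170 M + 2 M^{2}$)
$\frac{\left(-99922\right) \frac{1}{-50220}}{g{\left(185 \right)}} = \frac{\left(-99922\right) \frac{1}{-50220}}{-592 - 31450 + 2 \cdot 185^{2}} = \frac{\left(-99922\right) \left(- \frac{1}{50220}\right)}{-592 - 31450 + 2 \cdot 34225} = \frac{49961}{25110 \left(-592 - 31450 + 68450\right)} = \frac{49961}{25110 \cdot 36408} = \frac{49961}{25110} \cdot \frac{1}{36408} = \frac{49961}{914204880}$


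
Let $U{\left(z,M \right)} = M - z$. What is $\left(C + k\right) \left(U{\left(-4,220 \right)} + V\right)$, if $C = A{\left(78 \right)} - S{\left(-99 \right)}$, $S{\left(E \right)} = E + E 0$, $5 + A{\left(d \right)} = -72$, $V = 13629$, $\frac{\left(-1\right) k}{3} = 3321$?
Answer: $-137712673$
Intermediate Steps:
$k = -9963$ ($k = \left(-3\right) 3321 = -9963$)
$A{\left(d \right)} = -77$ ($A{\left(d \right)} = -5 - 72 = -77$)
$S{\left(E \right)} = E$ ($S{\left(E \right)} = E + 0 = E$)
$C = 22$ ($C = -77 - -99 = -77 + 99 = 22$)
$\left(C + k\right) \left(U{\left(-4,220 \right)} + V\right) = \left(22 - 9963\right) \left(\left(220 - -4\right) + 13629\right) = - 9941 \left(\left(220 + 4\right) + 13629\right) = - 9941 \left(224 + 13629\right) = \left(-9941\right) 13853 = -137712673$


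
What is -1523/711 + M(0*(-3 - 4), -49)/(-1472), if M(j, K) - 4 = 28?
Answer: -70769/32706 ≈ -2.1638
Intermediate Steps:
M(j, K) = 32 (M(j, K) = 4 + 28 = 32)
-1523/711 + M(0*(-3 - 4), -49)/(-1472) = -1523/711 + 32/(-1472) = -1523*1/711 + 32*(-1/1472) = -1523/711 - 1/46 = -70769/32706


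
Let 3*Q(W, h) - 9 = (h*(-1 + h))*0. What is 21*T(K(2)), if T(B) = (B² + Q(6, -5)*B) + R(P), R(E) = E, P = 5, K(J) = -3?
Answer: 105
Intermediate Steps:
Q(W, h) = 3 (Q(W, h) = 3 + ((h*(-1 + h))*0)/3 = 3 + (⅓)*0 = 3 + 0 = 3)
T(B) = 5 + B² + 3*B (T(B) = (B² + 3*B) + 5 = 5 + B² + 3*B)
21*T(K(2)) = 21*(5 + (-3)² + 3*(-3)) = 21*(5 + 9 - 9) = 21*5 = 105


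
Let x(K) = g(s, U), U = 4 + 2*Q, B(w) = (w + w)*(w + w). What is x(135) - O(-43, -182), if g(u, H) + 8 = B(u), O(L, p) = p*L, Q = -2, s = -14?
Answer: -7050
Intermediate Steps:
B(w) = 4*w² (B(w) = (2*w)*(2*w) = 4*w²)
O(L, p) = L*p
U = 0 (U = 4 + 2*(-2) = 4 - 4 = 0)
g(u, H) = -8 + 4*u²
x(K) = 776 (x(K) = -8 + 4*(-14)² = -8 + 4*196 = -8 + 784 = 776)
x(135) - O(-43, -182) = 776 - (-43)*(-182) = 776 - 1*7826 = 776 - 7826 = -7050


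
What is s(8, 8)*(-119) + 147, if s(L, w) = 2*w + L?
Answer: -2709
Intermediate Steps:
s(L, w) = L + 2*w
s(8, 8)*(-119) + 147 = (8 + 2*8)*(-119) + 147 = (8 + 16)*(-119) + 147 = 24*(-119) + 147 = -2856 + 147 = -2709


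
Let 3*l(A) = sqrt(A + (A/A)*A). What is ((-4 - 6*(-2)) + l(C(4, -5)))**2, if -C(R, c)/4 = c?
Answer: 616/9 + 32*sqrt(10)/3 ≈ 102.18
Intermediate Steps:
C(R, c) = -4*c
l(A) = sqrt(2)*sqrt(A)/3 (l(A) = sqrt(A + (A/A)*A)/3 = sqrt(A + 1*A)/3 = sqrt(A + A)/3 = sqrt(2*A)/3 = (sqrt(2)*sqrt(A))/3 = sqrt(2)*sqrt(A)/3)
((-4 - 6*(-2)) + l(C(4, -5)))**2 = ((-4 - 6*(-2)) + sqrt(2)*sqrt(-4*(-5))/3)**2 = ((-4 + 12) + sqrt(2)*sqrt(20)/3)**2 = (8 + sqrt(2)*(2*sqrt(5))/3)**2 = (8 + 2*sqrt(10)/3)**2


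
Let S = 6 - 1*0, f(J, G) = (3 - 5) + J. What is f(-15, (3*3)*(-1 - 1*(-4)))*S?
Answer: -102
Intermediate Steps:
f(J, G) = -2 + J
S = 6 (S = 6 + 0 = 6)
f(-15, (3*3)*(-1 - 1*(-4)))*S = (-2 - 15)*6 = -17*6 = -102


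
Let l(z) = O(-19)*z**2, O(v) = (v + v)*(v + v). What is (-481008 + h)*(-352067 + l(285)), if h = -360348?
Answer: -98385506065548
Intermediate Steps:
O(v) = 4*v**2 (O(v) = (2*v)*(2*v) = 4*v**2)
l(z) = 1444*z**2 (l(z) = (4*(-19)**2)*z**2 = (4*361)*z**2 = 1444*z**2)
(-481008 + h)*(-352067 + l(285)) = (-481008 - 360348)*(-352067 + 1444*285**2) = -841356*(-352067 + 1444*81225) = -841356*(-352067 + 117288900) = -841356*116936833 = -98385506065548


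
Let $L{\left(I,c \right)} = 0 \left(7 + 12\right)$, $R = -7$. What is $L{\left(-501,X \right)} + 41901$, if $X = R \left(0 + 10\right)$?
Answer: $41901$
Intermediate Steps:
$X = -70$ ($X = - 7 \left(0 + 10\right) = \left(-7\right) 10 = -70$)
$L{\left(I,c \right)} = 0$ ($L{\left(I,c \right)} = 0 \cdot 19 = 0$)
$L{\left(-501,X \right)} + 41901 = 0 + 41901 = 41901$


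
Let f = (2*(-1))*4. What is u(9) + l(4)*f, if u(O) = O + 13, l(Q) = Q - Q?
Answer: 22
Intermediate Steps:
l(Q) = 0
u(O) = 13 + O
f = -8 (f = -2*4 = -8)
u(9) + l(4)*f = (13 + 9) + 0*(-8) = 22 + 0 = 22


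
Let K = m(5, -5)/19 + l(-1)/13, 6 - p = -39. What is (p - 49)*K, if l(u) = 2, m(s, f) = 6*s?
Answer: -1712/247 ≈ -6.9312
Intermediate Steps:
p = 45 (p = 6 - 1*(-39) = 6 + 39 = 45)
K = 428/247 (K = (6*5)/19 + 2/13 = 30*(1/19) + 2*(1/13) = 30/19 + 2/13 = 428/247 ≈ 1.7328)
(p - 49)*K = (45 - 49)*(428/247) = -4*428/247 = -1712/247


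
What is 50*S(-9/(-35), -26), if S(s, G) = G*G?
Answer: 33800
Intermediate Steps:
S(s, G) = G**2
50*S(-9/(-35), -26) = 50*(-26)**2 = 50*676 = 33800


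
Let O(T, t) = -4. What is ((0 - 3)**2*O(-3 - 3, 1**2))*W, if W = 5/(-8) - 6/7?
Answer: 747/14 ≈ 53.357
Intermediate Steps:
W = -83/56 (W = 5*(-1/8) - 6*1/7 = -5/8 - 6/7 = -83/56 ≈ -1.4821)
((0 - 3)**2*O(-3 - 3, 1**2))*W = ((0 - 3)**2*(-4))*(-83/56) = ((-3)**2*(-4))*(-83/56) = (9*(-4))*(-83/56) = -36*(-83/56) = 747/14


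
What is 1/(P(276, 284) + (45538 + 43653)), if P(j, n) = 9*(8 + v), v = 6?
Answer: 1/89317 ≈ 1.1196e-5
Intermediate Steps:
P(j, n) = 126 (P(j, n) = 9*(8 + 6) = 9*14 = 126)
1/(P(276, 284) + (45538 + 43653)) = 1/(126 + (45538 + 43653)) = 1/(126 + 89191) = 1/89317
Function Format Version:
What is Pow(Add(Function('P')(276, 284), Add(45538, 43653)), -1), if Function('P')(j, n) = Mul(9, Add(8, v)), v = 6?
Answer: Rational(1, 89317) ≈ 1.1196e-5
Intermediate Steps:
Function('P')(j, n) = 126 (Function('P')(j, n) = Mul(9, Add(8, 6)) = Mul(9, 14) = 126)
Pow(Add(Function('P')(276, 284), Add(45538, 43653)), -1) = Pow(Add(126, Add(45538, 43653)), -1) = Pow(Add(126, 89191), -1) = Pow(89317, -1) = Rational(1, 89317)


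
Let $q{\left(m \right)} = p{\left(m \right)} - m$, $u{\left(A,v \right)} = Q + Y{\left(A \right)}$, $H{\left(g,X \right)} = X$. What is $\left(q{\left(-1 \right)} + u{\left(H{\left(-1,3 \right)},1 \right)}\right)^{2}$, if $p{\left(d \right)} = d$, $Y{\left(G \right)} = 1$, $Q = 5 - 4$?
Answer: $4$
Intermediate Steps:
$Q = 1$ ($Q = 5 - 4 = 1$)
$u{\left(A,v \right)} = 2$ ($u{\left(A,v \right)} = 1 + 1 = 2$)
$q{\left(m \right)} = 0$ ($q{\left(m \right)} = m - m = 0$)
$\left(q{\left(-1 \right)} + u{\left(H{\left(-1,3 \right)},1 \right)}\right)^{2} = \left(0 + 2\right)^{2} = 2^{2} = 4$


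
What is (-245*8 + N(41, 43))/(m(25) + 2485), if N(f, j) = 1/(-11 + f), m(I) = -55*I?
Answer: -58799/33300 ≈ -1.7657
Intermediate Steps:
(-245*8 + N(41, 43))/(m(25) + 2485) = (-245*8 + 1/(-11 + 41))/(-55*25 + 2485) = (-1960 + 1/30)/(-1375 + 2485) = (-1960 + 1/30)/1110 = -58799/30*1/1110 = -58799/33300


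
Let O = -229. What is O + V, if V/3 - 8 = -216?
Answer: -853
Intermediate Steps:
V = -624 (V = 24 + 3*(-216) = 24 - 648 = -624)
O + V = -229 - 624 = -853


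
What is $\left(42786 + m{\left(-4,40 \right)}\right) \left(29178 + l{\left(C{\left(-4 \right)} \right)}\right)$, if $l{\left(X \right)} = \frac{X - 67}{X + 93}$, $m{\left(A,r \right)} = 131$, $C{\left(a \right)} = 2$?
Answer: $\frac{23791854373}{19} \approx 1.2522 \cdot 10^{9}$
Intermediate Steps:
$l{\left(X \right)} = \frac{-67 + X}{93 + X}$
$\left(42786 + m{\left(-4,40 \right)}\right) \left(29178 + l{\left(C{\left(-4 \right)} \right)}\right) = \left(42786 + 131\right) \left(29178 + \frac{-67 + 2}{93 + 2}\right) = 42917 \left(29178 + \frac{1}{95} \left(-65\right)\right) = 42917 \left(29178 - \frac{13}{19}\right) = 42917 \cdot \frac{554369}{19} = \frac{23791854373}{19}$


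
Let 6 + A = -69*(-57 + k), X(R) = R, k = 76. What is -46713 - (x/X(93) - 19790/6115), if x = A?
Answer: -1770370374/37913 ≈ -46696.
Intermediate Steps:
A = -1317 (A = -6 - 69*(-57 + 76) = -6 - 69*19 = -6 - 1311 = -1317)
x = -1317
-46713 - (x/X(93) - 19790/6115) = -46713 - (-1317/93 - 19790/6115) = -46713 - (-1317*1/93 - 19790*1/6115) = -46713 - (-439/31 - 3958/1223) = -46713 - 1*(-659595/37913) = -46713 + 659595/37913 = -1770370374/37913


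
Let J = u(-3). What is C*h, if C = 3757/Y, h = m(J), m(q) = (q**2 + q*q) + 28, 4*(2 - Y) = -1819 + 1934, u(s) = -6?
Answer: -1502800/107 ≈ -14045.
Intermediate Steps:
J = -6
Y = -107/4 (Y = 2 - (-1819 + 1934)/4 = 2 - 1/4*115 = 2 - 115/4 = -107/4 ≈ -26.750)
m(q) = 28 + 2*q**2 (m(q) = (q**2 + q**2) + 28 = 2*q**2 + 28 = 28 + 2*q**2)
h = 100 (h = 28 + 2*(-6)**2 = 28 + 2*36 = 28 + 72 = 100)
C = -15028/107 (C = 3757/(-107/4) = 3757*(-4/107) = -15028/107 ≈ -140.45)
C*h = -15028/107*100 = -1502800/107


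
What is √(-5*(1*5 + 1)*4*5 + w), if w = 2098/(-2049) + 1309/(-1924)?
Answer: I*√2337852744567717/1971138 ≈ 24.53*I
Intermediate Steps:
w = -6718693/3942276 (w = 2098*(-1/2049) + 1309*(-1/1924) = -2098/2049 - 1309/1924 = -6718693/3942276 ≈ -1.7043)
√(-5*(1*5 + 1)*4*5 + w) = √(-5*(1*5 + 1)*4*5 - 6718693/3942276) = √(-5*(5 + 1)*4*5 - 6718693/3942276) = √(-30*4*5 - 6718693/3942276) = √(-5*24*5 - 6718693/3942276) = √(-120*5 - 6718693/3942276) = √(-600 - 6718693/3942276) = √(-2372084293/3942276) = I*√2337852744567717/1971138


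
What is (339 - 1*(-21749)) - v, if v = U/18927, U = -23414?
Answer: 418082990/18927 ≈ 22089.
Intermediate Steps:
v = -23414/18927 ≈ -1.2371
(339 - 1*(-21749)) - v = (339 - 1*(-21749)) - 1*(-23414/18927) = (339 + 21749) + 23414/18927 = 22088 + 23414/18927 = 418082990/18927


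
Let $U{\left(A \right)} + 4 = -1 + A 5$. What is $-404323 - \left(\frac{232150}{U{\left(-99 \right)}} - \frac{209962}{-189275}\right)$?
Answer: $- \frac{152881130809}{378550} \approx -4.0386 \cdot 10^{5}$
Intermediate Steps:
$U{\left(A \right)} = -5 + 5 A$ ($U{\left(A \right)} = -4 + \left(-1 + A 5\right) = -4 + \left(-1 + 5 A\right) = -5 + 5 A$)
$-404323 - \left(\frac{232150}{U{\left(-99 \right)}} - \frac{209962}{-189275}\right) = -404323 - \left(\frac{232150}{-5 + 5 \left(-99\right)} - \frac{209962}{-189275}\right) = -404323 - \left(\frac{232150}{-5 - 495} - - \frac{209962}{189275}\right) = -404323 - \left(\frac{232150}{-500} + \frac{209962}{189275}\right) = -404323 - \left(232150 \left(- \frac{1}{500}\right) + \frac{209962}{189275}\right) = -404323 - \left(- \frac{4643}{10} + \frac{209962}{189275}\right) = -404323 - - \frac{175340841}{378550} = -404323 + \frac{175340841}{378550} = - \frac{152881130809}{378550}$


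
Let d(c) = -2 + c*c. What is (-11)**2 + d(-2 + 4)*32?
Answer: 185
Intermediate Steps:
d(c) = -2 + c**2
(-11)**2 + d(-2 + 4)*32 = (-11)**2 + (-2 + (-2 + 4)**2)*32 = 121 + (-2 + 2**2)*32 = 121 + (-2 + 4)*32 = 121 + 2*32 = 121 + 64 = 185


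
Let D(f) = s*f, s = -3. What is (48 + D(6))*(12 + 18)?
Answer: 900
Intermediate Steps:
D(f) = -3*f
(48 + D(6))*(12 + 18) = (48 - 3*6)*(12 + 18) = (48 - 18)*30 = 30*30 = 900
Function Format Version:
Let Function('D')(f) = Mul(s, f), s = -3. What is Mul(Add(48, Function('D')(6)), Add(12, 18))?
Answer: 900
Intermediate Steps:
Function('D')(f) = Mul(-3, f)
Mul(Add(48, Function('D')(6)), Add(12, 18)) = Mul(Add(48, Mul(-3, 6)), Add(12, 18)) = Mul(Add(48, -18), 30) = Mul(30, 30) = 900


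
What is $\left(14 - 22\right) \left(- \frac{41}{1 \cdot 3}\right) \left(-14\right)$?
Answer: $- \frac{4592}{3} \approx -1530.7$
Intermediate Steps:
$\left(14 - 22\right) \left(- \frac{41}{1 \cdot 3}\right) \left(-14\right) = \left(14 - 22\right) \left(- \frac{41}{3}\right) \left(-14\right) = - 8 \left(\left(-41\right) \frac{1}{3}\right) \left(-14\right) = \left(-8\right) \left(- \frac{41}{3}\right) \left(-14\right) = \frac{328}{3} \left(-14\right) = - \frac{4592}{3}$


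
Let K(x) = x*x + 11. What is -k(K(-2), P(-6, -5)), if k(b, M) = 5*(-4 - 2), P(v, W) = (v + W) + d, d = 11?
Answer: 30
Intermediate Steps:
K(x) = 11 + x**2 (K(x) = x**2 + 11 = 11 + x**2)
P(v, W) = 11 + W + v (P(v, W) = (v + W) + 11 = (W + v) + 11 = 11 + W + v)
k(b, M) = -30 (k(b, M) = 5*(-6) = -30)
-k(K(-2), P(-6, -5)) = -1*(-30) = 30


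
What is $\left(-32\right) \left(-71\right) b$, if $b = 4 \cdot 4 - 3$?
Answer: $29536$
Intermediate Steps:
$b = 13$ ($b = 16 - 3 = 13$)
$\left(-32\right) \left(-71\right) b = \left(-32\right) \left(-71\right) 13 = 2272 \cdot 13 = 29536$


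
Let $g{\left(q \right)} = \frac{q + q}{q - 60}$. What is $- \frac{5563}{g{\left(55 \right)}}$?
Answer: $\frac{5563}{22} \approx 252.86$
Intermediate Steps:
$g{\left(q \right)} = \frac{2 q}{-60 + q}$
$- \frac{5563}{g{\left(55 \right)}} = - \frac{5563}{2 \cdot 55 \frac{1}{-60 + 55}} = - \frac{5563}{2 \cdot 55 \frac{1}{-5}} = - \frac{5563}{2 \cdot 55 \left(- \frac{1}{5}\right)} = - \frac{5563}{-22} = \left(-5563\right) \left(- \frac{1}{22}\right) = \frac{5563}{22}$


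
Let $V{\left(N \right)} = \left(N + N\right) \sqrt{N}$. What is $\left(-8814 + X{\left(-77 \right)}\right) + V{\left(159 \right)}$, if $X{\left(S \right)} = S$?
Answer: $-8891 + 318 \sqrt{159} \approx -4881.2$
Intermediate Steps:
$V{\left(N \right)} = 2 N^{\frac{3}{2}}$ ($V{\left(N \right)} = 2 N \sqrt{N} = 2 N^{\frac{3}{2}}$)
$\left(-8814 + X{\left(-77 \right)}\right) + V{\left(159 \right)} = \left(-8814 - 77\right) + 2 \cdot 159^{\frac{3}{2}} = -8891 + 2 \cdot 159 \sqrt{159} = -8891 + 318 \sqrt{159}$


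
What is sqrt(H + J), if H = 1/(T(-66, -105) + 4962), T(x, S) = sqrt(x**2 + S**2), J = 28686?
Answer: sqrt(427019799 + 258174*sqrt(1709))/(3*sqrt(1654 + sqrt(1709))) ≈ 169.37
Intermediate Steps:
T(x, S) = sqrt(S**2 + x**2)
H = 1/(4962 + 3*sqrt(1709)) (H = 1/(sqrt((-105)**2 + (-66)**2) + 4962) = 1/(sqrt(11025 + 4356) + 4962) = 1/(sqrt(15381) + 4962) = 1/(3*sqrt(1709) + 4962) = 1/(4962 + 3*sqrt(1709)) ≈ 0.00019662)
sqrt(H + J) = sqrt((1654/8202021 - sqrt(1709)/8202021) + 28686) = sqrt(235283176060/8202021 - sqrt(1709)/8202021)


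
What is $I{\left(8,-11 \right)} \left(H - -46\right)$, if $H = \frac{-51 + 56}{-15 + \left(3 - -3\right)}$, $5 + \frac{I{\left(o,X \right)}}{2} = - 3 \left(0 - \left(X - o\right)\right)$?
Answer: $- \frac{50716}{9} \approx -5635.1$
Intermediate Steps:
$I{\left(o,X \right)} = -10 - 6 o + 6 X$ ($I{\left(o,X \right)} = -10 + 2 \left(- 3 \left(0 - \left(X - o\right)\right)\right) = -10 + 2 \left(- 3 \left(o - X\right)\right) = -10 + 2 \left(- 3 o + 3 X\right) = -10 + \left(- 6 o + 6 X\right) = -10 - 6 o + 6 X$)
$H = - \frac{5}{9}$ ($H = \frac{5}{-15 + \left(3 + 3\right)} = \frac{5}{-15 + 6} = \frac{5}{-9} = 5 \left(- \frac{1}{9}\right) = - \frac{5}{9} \approx -0.55556$)
$I{\left(8,-11 \right)} \left(H - -46\right) = \left(-10 - 48 + 6 \left(-11\right)\right) \left(- \frac{5}{9} - -46\right) = \left(-10 - 48 - 66\right) \left(- \frac{5}{9} + 46\right) = \left(-124\right) \frac{409}{9} = - \frac{50716}{9}$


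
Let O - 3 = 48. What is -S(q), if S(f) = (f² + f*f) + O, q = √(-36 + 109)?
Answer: -197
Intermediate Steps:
O = 51 (O = 3 + 48 = 51)
q = √73 ≈ 8.5440
S(f) = 51 + 2*f² (S(f) = (f² + f*f) + 51 = (f² + f²) + 51 = 2*f² + 51 = 51 + 2*f²)
-S(q) = -(51 + 2*(√73)²) = -(51 + 2*73) = -(51 + 146) = -1*197 = -197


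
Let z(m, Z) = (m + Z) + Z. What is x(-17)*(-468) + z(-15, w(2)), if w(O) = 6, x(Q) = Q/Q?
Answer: -471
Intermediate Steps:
x(Q) = 1
z(m, Z) = m + 2*Z (z(m, Z) = (Z + m) + Z = m + 2*Z)
x(-17)*(-468) + z(-15, w(2)) = 1*(-468) + (-15 + 2*6) = -468 + (-15 + 12) = -468 - 3 = -471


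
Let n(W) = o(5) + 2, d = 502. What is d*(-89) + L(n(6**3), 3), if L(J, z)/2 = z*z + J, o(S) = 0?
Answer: -44656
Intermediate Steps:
n(W) = 2 (n(W) = 0 + 2 = 2)
L(J, z) = 2*J + 2*z**2 (L(J, z) = 2*(z*z + J) = 2*(z**2 + J) = 2*(J + z**2) = 2*J + 2*z**2)
d*(-89) + L(n(6**3), 3) = 502*(-89) + (2*2 + 2*3**2) = -44678 + (4 + 2*9) = -44678 + (4 + 18) = -44678 + 22 = -44656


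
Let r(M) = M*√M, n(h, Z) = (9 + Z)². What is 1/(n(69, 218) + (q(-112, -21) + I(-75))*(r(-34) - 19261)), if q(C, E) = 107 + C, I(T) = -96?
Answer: 998445/1993985306102 - 1717*I*√34/1993985306102 ≈ 5.0073e-7 - 5.021e-9*I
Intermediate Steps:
r(M) = M^(3/2)
1/(n(69, 218) + (q(-112, -21) + I(-75))*(r(-34) - 19261)) = 1/((9 + 218)² + ((107 - 112) - 96)*((-34)^(3/2) - 19261)) = 1/(227² + (-5 - 96)*(-34*I*√34 - 19261)) = 1/(51529 - 101*(-19261 - 34*I*√34)) = 1/(51529 + (1945361 + 3434*I*√34)) = 1/(1996890 + 3434*I*√34)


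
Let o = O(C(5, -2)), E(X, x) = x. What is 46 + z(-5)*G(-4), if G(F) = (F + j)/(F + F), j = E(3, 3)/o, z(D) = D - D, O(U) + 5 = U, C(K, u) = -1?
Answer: 46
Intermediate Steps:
O(U) = -5 + U
z(D) = 0
o = -6 (o = -5 - 1 = -6)
j = -½ (j = 3/(-6) = 3*(-⅙) = -½ ≈ -0.50000)
G(F) = (-½ + F)/(2*F) (G(F) = (F - ½)/(F + F) = (-½ + F)/((2*F)) = (-½ + F)*(1/(2*F)) = (-½ + F)/(2*F))
46 + z(-5)*G(-4) = 46 + 0*((¼)*(-1 + 2*(-4))/(-4)) = 46 + 0*((¼)*(-¼)*(-1 - 8)) = 46 + 0*((¼)*(-¼)*(-9)) = 46 + 0*(9/16) = 46 + 0 = 46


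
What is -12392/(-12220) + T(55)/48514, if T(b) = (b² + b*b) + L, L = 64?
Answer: 84487321/74105135 ≈ 1.1401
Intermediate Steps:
T(b) = 64 + 2*b² (T(b) = (b² + b*b) + 64 = (b² + b²) + 64 = 2*b² + 64 = 64 + 2*b²)
-12392/(-12220) + T(55)/48514 = -12392/(-12220) + (64 + 2*55²)/48514 = -12392*(-1/12220) + (64 + 2*3025)*(1/48514) = 3098/3055 + (64 + 6050)*(1/48514) = 3098/3055 + 6114*(1/48514) = 3098/3055 + 3057/24257 = 84487321/74105135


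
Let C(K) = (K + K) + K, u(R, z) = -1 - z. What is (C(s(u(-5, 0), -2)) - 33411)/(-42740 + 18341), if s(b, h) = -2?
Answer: 3713/2711 ≈ 1.3696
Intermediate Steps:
C(K) = 3*K (C(K) = 2*K + K = 3*K)
(C(s(u(-5, 0), -2)) - 33411)/(-42740 + 18341) = (3*(-2) - 33411)/(-42740 + 18341) = (-6 - 33411)/(-24399) = -33417*(-1/24399) = 3713/2711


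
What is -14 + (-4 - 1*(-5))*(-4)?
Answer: -18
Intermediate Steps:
-14 + (-4 - 1*(-5))*(-4) = -14 + (-4 + 5)*(-4) = -14 + 1*(-4) = -14 - 4 = -18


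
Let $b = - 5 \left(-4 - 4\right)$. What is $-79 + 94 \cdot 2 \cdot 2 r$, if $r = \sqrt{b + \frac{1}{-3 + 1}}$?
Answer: $-79 + 188 \sqrt{158} \approx 2284.1$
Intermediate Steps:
$b = 40$ ($b = \left(-5\right) \left(-8\right) = 40$)
$r = \frac{\sqrt{158}}{2}$ ($r = \sqrt{40 + \frac{1}{-3 + 1}} = \sqrt{40 + \frac{1}{-2}} = \sqrt{40 - \frac{1}{2}} = \sqrt{\frac{79}{2}} = \frac{\sqrt{158}}{2} \approx 6.2849$)
$-79 + 94 \cdot 2 \cdot 2 r = -79 + 94 \cdot 2 \cdot 2 \frac{\sqrt{158}}{2} = -79 + 94 \cdot 4 \frac{\sqrt{158}}{2} = -79 + 94 \cdot 2 \sqrt{158} = -79 + 188 \sqrt{158}$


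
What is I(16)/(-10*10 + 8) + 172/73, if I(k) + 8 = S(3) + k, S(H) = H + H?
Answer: 7401/3358 ≈ 2.2040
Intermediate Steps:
S(H) = 2*H
I(k) = -2 + k (I(k) = -8 + (2*3 + k) = -8 + (6 + k) = -2 + k)
I(16)/(-10*10 + 8) + 172/73 = (-2 + 16)/(-10*10 + 8) + 172/73 = 14/(-100 + 8) + 172*(1/73) = 14/(-92) + 172/73 = 14*(-1/92) + 172/73 = -7/46 + 172/73 = 7401/3358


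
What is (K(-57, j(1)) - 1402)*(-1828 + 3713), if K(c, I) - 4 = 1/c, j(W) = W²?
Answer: -150209995/57 ≈ -2.6353e+6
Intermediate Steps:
K(c, I) = 4 + 1/c
(K(-57, j(1)) - 1402)*(-1828 + 3713) = ((4 + 1/(-57)) - 1402)*(-1828 + 3713) = ((4 - 1/57) - 1402)*1885 = (227/57 - 1402)*1885 = -79687/57*1885 = -150209995/57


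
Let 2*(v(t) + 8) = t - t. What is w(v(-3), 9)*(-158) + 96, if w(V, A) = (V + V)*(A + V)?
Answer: 2624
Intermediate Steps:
v(t) = -8 (v(t) = -8 + (t - t)/2 = -8 + (½)*0 = -8 + 0 = -8)
w(V, A) = 2*V*(A + V) (w(V, A) = (2*V)*(A + V) = 2*V*(A + V))
w(v(-3), 9)*(-158) + 96 = (2*(-8)*(9 - 8))*(-158) + 96 = (2*(-8)*1)*(-158) + 96 = -16*(-158) + 96 = 2528 + 96 = 2624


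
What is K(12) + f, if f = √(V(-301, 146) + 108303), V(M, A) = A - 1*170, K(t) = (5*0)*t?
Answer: 3*√12031 ≈ 329.06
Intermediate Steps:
K(t) = 0 (K(t) = 0*t = 0)
V(M, A) = -170 + A (V(M, A) = A - 170 = -170 + A)
f = 3*√12031 (f = √((-170 + 146) + 108303) = √(-24 + 108303) = √108279 = 3*√12031 ≈ 329.06)
K(12) + f = 0 + 3*√12031 = 3*√12031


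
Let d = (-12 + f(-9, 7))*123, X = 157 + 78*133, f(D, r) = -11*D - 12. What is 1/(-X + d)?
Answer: -1/1306 ≈ -0.00076570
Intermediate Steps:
f(D, r) = -12 - 11*D
X = 10531 (X = 157 + 10374 = 10531)
d = 9225 (d = (-12 + (-12 - 11*(-9)))*123 = (-12 + (-12 + 99))*123 = (-12 + 87)*123 = 75*123 = 9225)
1/(-X + d) = 1/(-1*10531 + 9225) = 1/(-10531 + 9225) = 1/(-1306) = -1/1306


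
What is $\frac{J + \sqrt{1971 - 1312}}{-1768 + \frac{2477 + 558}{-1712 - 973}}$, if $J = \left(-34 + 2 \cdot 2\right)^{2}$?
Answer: $- \frac{483300}{950023} - \frac{537 \sqrt{659}}{950023} \approx -0.52324$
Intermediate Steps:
$J = 900$ ($J = \left(-34 + 4\right)^{2} = \left(-30\right)^{2} = 900$)
$\frac{J + \sqrt{1971 - 1312}}{-1768 + \frac{2477 + 558}{-1712 - 973}} = \frac{900 + \sqrt{1971 - 1312}}{-1768 + \frac{2477 + 558}{-1712 - 973}} = \frac{900 + \sqrt{659}}{-1768 + \frac{3035}{-2685}} = \frac{900 + \sqrt{659}}{-1768 + 3035 \left(- \frac{1}{2685}\right)} = \frac{900 + \sqrt{659}}{-1768 - \frac{607}{537}} = \frac{900 + \sqrt{659}}{- \frac{950023}{537}} = \left(900 + \sqrt{659}\right) \left(- \frac{537}{950023}\right) = - \frac{483300}{950023} - \frac{537 \sqrt{659}}{950023}$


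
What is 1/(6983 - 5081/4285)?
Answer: 4285/29917074 ≈ 0.00014323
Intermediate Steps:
1/(6983 - 5081/4285) = 1/(29917074/4285) = 4285/29917074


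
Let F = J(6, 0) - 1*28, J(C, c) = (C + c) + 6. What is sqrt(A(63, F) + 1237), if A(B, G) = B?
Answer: 10*sqrt(13) ≈ 36.056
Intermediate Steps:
J(C, c) = 6 + C + c
F = -16 (F = (6 + 6 + 0) - 1*28 = 12 - 28 = -16)
sqrt(A(63, F) + 1237) = sqrt(63 + 1237) = sqrt(1300) = 10*sqrt(13)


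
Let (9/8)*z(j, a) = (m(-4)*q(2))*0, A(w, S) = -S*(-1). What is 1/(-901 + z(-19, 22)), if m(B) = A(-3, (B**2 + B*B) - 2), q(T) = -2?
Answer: -1/901 ≈ -0.0011099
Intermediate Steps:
A(w, S) = S
m(B) = -2 + 2*B**2 (m(B) = (B**2 + B*B) - 2 = (B**2 + B**2) - 2 = 2*B**2 - 2 = -2 + 2*B**2)
z(j, a) = 0 (z(j, a) = 8*(((-2 + 2*(-4)**2)*(-2))*0)/9 = 8*(((-2 + 2*16)*(-2))*0)/9 = 8*(((-2 + 32)*(-2))*0)/9 = 8*((30*(-2))*0)/9 = 8*(-60*0)/9 = (8/9)*0 = 0)
1/(-901 + z(-19, 22)) = 1/(-901 + 0) = 1/(-901) = -1/901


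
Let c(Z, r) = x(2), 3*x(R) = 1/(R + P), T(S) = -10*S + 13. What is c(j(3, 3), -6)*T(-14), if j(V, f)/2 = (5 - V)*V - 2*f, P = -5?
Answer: -17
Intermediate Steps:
j(V, f) = -4*f + 2*V*(5 - V) (j(V, f) = 2*((5 - V)*V - 2*f) = 2*(V*(5 - V) - 2*f) = 2*(-2*f + V*(5 - V)) = -4*f + 2*V*(5 - V))
T(S) = 13 - 10*S
x(R) = 1/(3*(-5 + R)) (x(R) = 1/(3*(R - 5)) = 1/(3*(-5 + R)))
c(Z, r) = -⅑ (c(Z, r) = 1/(3*(-5 + 2)) = (⅓)/(-3) = (⅓)*(-⅓) = -⅑)
c(j(3, 3), -6)*T(-14) = -(13 - 10*(-14))/9 = -(13 + 140)/9 = -⅑*153 = -17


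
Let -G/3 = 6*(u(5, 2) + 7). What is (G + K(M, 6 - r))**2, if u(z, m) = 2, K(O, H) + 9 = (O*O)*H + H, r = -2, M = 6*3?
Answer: 5900041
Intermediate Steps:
M = 18
K(O, H) = -9 + H + H*O**2 (K(O, H) = -9 + ((O*O)*H + H) = -9 + (O**2*H + H) = -9 + (H*O**2 + H) = -9 + (H + H*O**2) = -9 + H + H*O**2)
G = -162 (G = -18*(2 + 7) = -18*9 = -3*54 = -162)
(G + K(M, 6 - r))**2 = (-162 + (-9 + (6 - 1*(-2)) + (6 - 1*(-2))*18**2))**2 = (-162 + (-9 + (6 + 2) + (6 + 2)*324))**2 = (-162 + (-9 + 8 + 8*324))**2 = (-162 + (-9 + 8 + 2592))**2 = (-162 + 2591)**2 = 2429**2 = 5900041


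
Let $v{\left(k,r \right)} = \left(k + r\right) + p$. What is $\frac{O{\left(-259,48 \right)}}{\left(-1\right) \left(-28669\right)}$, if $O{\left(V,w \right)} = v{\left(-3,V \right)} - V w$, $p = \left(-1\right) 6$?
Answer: $\frac{12164}{28669} \approx 0.42429$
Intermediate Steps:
$p = -6$
$v{\left(k,r \right)} = -6 + k + r$ ($v{\left(k,r \right)} = \left(k + r\right) - 6 = -6 + k + r$)
$O{\left(V,w \right)} = -9 + V - V w$ ($O{\left(V,w \right)} = \left(-6 - 3 + V\right) - V w = \left(-9 + V\right) - V w = -9 + V - V w$)
$\frac{O{\left(-259,48 \right)}}{\left(-1\right) \left(-28669\right)} = \frac{-9 - 259 - \left(-259\right) 48}{\left(-1\right) \left(-28669\right)} = \frac{-9 - 259 + 12432}{28669} = 12164 \cdot \frac{1}{28669} = \frac{12164}{28669}$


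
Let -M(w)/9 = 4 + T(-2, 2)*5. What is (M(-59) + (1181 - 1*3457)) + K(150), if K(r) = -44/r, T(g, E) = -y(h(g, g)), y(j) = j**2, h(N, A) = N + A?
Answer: -119422/75 ≈ -1592.3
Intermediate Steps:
h(N, A) = A + N
T(g, E) = -4*g**2 (T(g, E) = -(g + g)**2 = -(2*g)**2 = -4*g**2)
M(w) = 684 (M(w) = -9*(4 - 4*(-2)**2*5) = -9*(4 - 4*4*5) = -9*(4 - 16*5) = -9*(4 - 80) = -9*(-76) = 684)
(M(-59) + (1181 - 1*3457)) + K(150) = (684 + (1181 - 1*3457)) - 44/150 = (684 + (1181 - 3457)) - 44*1/150 = (684 - 2276) - 22/75 = -1592 - 22/75 = -119422/75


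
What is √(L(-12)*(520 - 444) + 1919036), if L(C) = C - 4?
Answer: 2*√479455 ≈ 1384.9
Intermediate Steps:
L(C) = -4 + C
√(L(-12)*(520 - 444) + 1919036) = √((-4 - 12)*(520 - 444) + 1919036) = √(-16*76 + 1919036) = √(-1216 + 1919036) = √1917820 = 2*√479455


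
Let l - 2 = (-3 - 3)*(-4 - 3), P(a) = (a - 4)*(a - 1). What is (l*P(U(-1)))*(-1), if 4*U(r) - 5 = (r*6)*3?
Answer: -5423/4 ≈ -1355.8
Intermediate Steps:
U(r) = 5/4 + 9*r/2 (U(r) = 5/4 + ((r*6)*3)/4 = 5/4 + ((6*r)*3)/4 = 5/4 + (18*r)/4 = 5/4 + 9*r/2)
P(a) = (-1 + a)*(-4 + a) (P(a) = (-4 + a)*(-1 + a) = (-1 + a)*(-4 + a))
l = 44 (l = 2 + (-3 - 3)*(-4 - 3) = 2 - 6*(-7) = 2 + 42 = 44)
(l*P(U(-1)))*(-1) = (44*(4 + (5/4 + (9/2)*(-1))² - 5*(5/4 + (9/2)*(-1))))*(-1) = (44*(4 + (5/4 - 9/2)² - 5*(5/4 - 9/2)))*(-1) = (44*(4 + (-13/4)² - 5*(-13/4)))*(-1) = (44*(4 + 169/16 + 65/4))*(-1) = (44*(493/16))*(-1) = (5423/4)*(-1) = -5423/4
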